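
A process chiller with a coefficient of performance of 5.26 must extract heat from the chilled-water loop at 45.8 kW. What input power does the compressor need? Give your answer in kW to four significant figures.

8.707 kW

Ẇ = Q̇_C/COP = 45.80/5.26 = 8.707 kW.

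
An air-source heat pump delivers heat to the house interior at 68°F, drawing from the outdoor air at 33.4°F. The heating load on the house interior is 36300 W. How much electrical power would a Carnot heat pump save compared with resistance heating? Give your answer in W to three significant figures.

In absolute terms T_C = 273.93 K and T_H = 293.15 K, so ΔT = 19.22 K.
COP_Carnot = T_H/ΔT = 293.15/19.22 = 15.25.
Resistance heating needs Ẇ_res = Q̇_H = 36300 W; the reversible heat pump needs only Ẇ_hp = Q̇_H/COP = 2380 W.
Saving = 36300 − 2380 = 33920 W.

33900 W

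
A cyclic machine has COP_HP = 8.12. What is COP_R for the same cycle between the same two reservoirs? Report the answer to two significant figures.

7.1

Since Q_H = Q_C + W for any cycle, COP_R = Q_C/W = Q_H/W − 1.
COP_R = 8.12 − 1 = 7.12.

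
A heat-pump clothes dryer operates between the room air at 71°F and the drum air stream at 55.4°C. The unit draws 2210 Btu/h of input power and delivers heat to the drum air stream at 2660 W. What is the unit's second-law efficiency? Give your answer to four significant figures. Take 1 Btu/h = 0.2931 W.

Converting, Q̇_H = 2660 W = 9075 Btu/h, so COP_actual = Q̇_H/Ẇ = 9075/2210 = 4.107.
In absolute terms T_C = 294.82 K and T_H = 328.55 K, so ΔT = 33.73 K.
COP_Carnot = T_H/ΔT = 328.55/33.73 = 9.740.
η_II = COP_actual/COP_Carnot = 4.107/9.740 = 0.4216.

0.4216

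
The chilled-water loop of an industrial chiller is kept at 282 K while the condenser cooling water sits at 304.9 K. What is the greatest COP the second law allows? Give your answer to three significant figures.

12.3

The reservoir spacing is ΔT = 304.9 − 282 = 22.90 K.
For a reversible cycle, COP_Carnot = T_C/ΔT = 282.00/22.90 = 12.31.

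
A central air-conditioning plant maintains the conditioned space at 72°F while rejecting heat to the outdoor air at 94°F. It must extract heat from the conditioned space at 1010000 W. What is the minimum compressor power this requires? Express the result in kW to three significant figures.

41.8 kW

In absolute terms T_C = 295.37 K and T_H = 307.59 K, so ΔT = 12.22 K.
COP_Carnot = T_C/ΔT = 295.37/12.22 = 24.17.
Ẇ_min = Q̇/COP_Carnot = 1010000/24.17 = 41790 W = 41.79 kW.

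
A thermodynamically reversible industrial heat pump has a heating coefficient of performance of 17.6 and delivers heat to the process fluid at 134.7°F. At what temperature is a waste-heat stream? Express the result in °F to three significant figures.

101 °F

COP_HP = T_H/(T_H − T_C) gives T_H − T_C = T_H/COP.
With T_H = 330.21 K, T_C = 330.21 × (1 − 1/17.6) = 311.44 K.
Converting, 311.44 K = 100.93°F.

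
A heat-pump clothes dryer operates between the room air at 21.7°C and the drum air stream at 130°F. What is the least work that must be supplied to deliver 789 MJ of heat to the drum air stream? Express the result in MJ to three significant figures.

In absolute terms T_C = 294.85 K and T_H = 327.59 K, so ΔT = 32.74 K.
The reversible limit is COP_HP = T_H/ΔT = 10.00, so W_min = Q_H/COP = Q_H·ΔT/T_H.
W_min = 789.0 × 32.74/327.59 = 78.86 MJ.

78.9 MJ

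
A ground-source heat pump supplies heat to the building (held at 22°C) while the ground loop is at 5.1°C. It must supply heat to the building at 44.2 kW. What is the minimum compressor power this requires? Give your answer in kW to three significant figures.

In absolute terms T_C = 278.25 K and T_H = 295.15 K, so ΔT = 16.90 K.
COP_Carnot = T_H/ΔT = 295.15/16.90 = 17.46.
Ẇ_min = Q̇/COP_Carnot = 44.20/17.46 = 2.531 kW.

2.53 kW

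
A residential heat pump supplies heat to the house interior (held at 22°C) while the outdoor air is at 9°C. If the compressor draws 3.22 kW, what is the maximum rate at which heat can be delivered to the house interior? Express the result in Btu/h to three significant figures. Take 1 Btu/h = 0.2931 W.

249000 Btu/h

In absolute terms T_C = 282.15 K and T_H = 295.15 K, so ΔT = 13.00 K.
COP_Carnot = T_H/ΔT = 295.15/13.00 = 22.70.
Q̇_max = COP_Carnot × Ẇ = 22.70 × 3.220 kW = 73.11 kW = 249400 Btu/h.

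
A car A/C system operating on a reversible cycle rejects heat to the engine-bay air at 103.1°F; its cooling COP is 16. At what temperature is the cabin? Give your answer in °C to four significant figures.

21.11 °C

For a Carnot refrigerator COP_R = T_C/(T_H − T_C), so T_C = COP·T_H/(1 + COP).
With T_H = 312.65 K, T_C = 16 × 312.65/17.00 = 294.26 K.
Converting, 294.26 K = 21.11°C.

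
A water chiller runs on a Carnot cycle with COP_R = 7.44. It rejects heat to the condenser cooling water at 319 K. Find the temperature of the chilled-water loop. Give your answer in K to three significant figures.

For a Carnot refrigerator COP_R = T_C/(T_H − T_C), so T_C = COP·T_H/(1 + COP).
With T_H = 319.00 K, T_C = 7.44 × 319.00/8.440 = 281.20 K.

281 K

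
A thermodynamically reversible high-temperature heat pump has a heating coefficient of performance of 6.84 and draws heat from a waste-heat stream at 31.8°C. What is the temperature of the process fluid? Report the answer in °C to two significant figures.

84 °C

COP_HP = T_H/(T_H − T_C) rearranges to T_H = COP·T_C/(COP − 1).
With T_C = 304.95 K, T_H = 6.84 × 304.95/5.840 = 357.17 K.
Converting, 357.17 K = 84.02°C.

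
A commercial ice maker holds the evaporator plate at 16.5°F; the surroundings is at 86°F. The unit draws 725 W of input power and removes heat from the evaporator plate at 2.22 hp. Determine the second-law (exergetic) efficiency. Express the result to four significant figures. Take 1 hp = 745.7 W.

Converting, Q̇_C = 2.220 hp = 1655 W, so COP_actual = Q̇_C/Ẇ = 1655/725.0 = 2.283.
In absolute terms T_C = 264.54 K and T_H = 303.15 K, so ΔT = 38.61 K.
COP_Carnot = T_C/ΔT = 264.54/38.61 = 6.851.
η_II = COP_actual/COP_Carnot = 2.283/6.851 = 0.3333.

0.3333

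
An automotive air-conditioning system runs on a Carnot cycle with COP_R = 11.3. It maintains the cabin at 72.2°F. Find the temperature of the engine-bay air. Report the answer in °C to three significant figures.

48.5 °C

COP_R = T_C/(T_H − T_C) gives T_H − T_C = T_C/COP.
With T_C = 295.48 K, T_H = 295.48 × (1 + 1/11.3) = 321.63 K.
Converting, 321.63 K = 48.48°C.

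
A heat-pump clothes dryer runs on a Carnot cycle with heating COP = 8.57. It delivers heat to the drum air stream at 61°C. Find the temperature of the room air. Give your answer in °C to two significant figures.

COP_HP = T_H/(T_H − T_C) gives T_H − T_C = T_H/COP.
With T_H = 334.15 K, T_C = 334.15 × (1 − 1/8.57) = 295.16 K.
Converting, 295.16 K = 22.01°C.

22 °C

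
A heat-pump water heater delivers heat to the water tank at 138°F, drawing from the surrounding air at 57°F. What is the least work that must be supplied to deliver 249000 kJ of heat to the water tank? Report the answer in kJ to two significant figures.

34000 kJ

In absolute terms T_C = 287.04 K and T_H = 332.04 K, so ΔT = 45.00 K.
The reversible limit is COP_HP = T_H/ΔT = 7.379, so W_min = Q_H/COP = Q_H·ΔT/T_H.
W_min = 249000 × 45.00/332.04 = 33750 kJ.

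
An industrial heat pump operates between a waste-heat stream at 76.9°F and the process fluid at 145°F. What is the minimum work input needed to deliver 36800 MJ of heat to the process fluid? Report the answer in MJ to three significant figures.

4140 MJ

In absolute terms T_C = 298.09 K and T_H = 335.93 K, so ΔT = 37.83 K.
The reversible limit is COP_HP = T_H/ΔT = 8.879, so W_min = Q_H/COP = Q_H·ΔT/T_H.
W_min = 36800 × 37.83/335.93 = 4145 MJ.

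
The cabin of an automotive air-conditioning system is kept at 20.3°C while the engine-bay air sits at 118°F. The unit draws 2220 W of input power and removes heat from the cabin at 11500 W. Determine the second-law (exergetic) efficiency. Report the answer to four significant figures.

COP_actual = Q̇_C/Ẇ = 11500/2220 = 5.180.
In absolute terms T_C = 293.45 K and T_H = 320.93 K, so ΔT = 27.48 K.
COP_Carnot = T_C/ΔT = 293.45/27.48 = 10.68.
η_II = COP_actual/COP_Carnot = 5.180/10.68 = 0.4851.

0.4851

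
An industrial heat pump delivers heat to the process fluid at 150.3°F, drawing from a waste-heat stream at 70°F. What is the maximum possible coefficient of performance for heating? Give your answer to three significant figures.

In absolute terms T_C = 294.26 K and T_H = 338.87 K, so ΔT = 44.61 K.
For a reversible cycle, COP_Carnot = T_H/ΔT = 338.87/44.61 = 7.596.

7.60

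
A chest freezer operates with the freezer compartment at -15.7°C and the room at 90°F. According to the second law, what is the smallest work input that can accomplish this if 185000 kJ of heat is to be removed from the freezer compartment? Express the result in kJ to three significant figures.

34400 kJ

In absolute terms T_C = 257.45 K and T_H = 305.37 K, so ΔT = 47.92 K.
The reversible limit is COP_R = T_C/ΔT = 5.372, so W_min = Q_C/COP = Q_C·ΔT/T_C.
W_min = 185000 × 47.92/257.45 = 34440 kJ.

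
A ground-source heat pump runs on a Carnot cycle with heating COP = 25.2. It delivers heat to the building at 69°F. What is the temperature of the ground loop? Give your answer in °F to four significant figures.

COP_HP = T_H/(T_H − T_C) gives T_H − T_C = T_H/COP.
With T_H = 293.71 K, T_C = 293.71 × (1 − 1/25.2) = 282.05 K.
Converting, 282.05 K = 48.02°F.

48.02 °F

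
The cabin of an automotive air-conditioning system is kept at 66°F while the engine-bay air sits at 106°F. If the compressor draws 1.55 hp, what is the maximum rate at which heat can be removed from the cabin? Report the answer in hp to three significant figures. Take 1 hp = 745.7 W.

20.4 hp

In absolute terms T_C = 292.04 K and T_H = 314.26 K, so ΔT = 22.22 K.
COP_Carnot = T_C/ΔT = 292.04/22.22 = 13.14.
Q̇_max = COP_Carnot × Ẇ = 13.14 × 1.550 hp = 20.37 hp.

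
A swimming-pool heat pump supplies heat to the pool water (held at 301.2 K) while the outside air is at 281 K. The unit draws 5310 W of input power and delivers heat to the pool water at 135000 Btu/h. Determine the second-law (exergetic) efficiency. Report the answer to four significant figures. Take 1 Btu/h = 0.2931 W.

Converting, Q̇_H = 135000 Btu/h = 39570 W, so COP_actual = Q̇_H/Ẇ = 39570/5310 = 7.452.
The reservoir spacing is ΔT = 301.2 − 281 = 20.20 K.
COP_Carnot = T_H/ΔT = 301.20/20.20 = 14.91.
η_II = COP_actual/COP_Carnot = 7.452/14.91 = 0.4997.

0.4997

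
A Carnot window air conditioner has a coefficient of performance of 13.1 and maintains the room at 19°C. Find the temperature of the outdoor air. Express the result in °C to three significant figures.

41.3 °C

COP_R = T_C/(T_H − T_C) gives T_H − T_C = T_C/COP.
With T_C = 292.15 K, T_H = 292.15 × (1 + 1/13.1) = 314.45 K.
Converting, 314.45 K = 41.30°C.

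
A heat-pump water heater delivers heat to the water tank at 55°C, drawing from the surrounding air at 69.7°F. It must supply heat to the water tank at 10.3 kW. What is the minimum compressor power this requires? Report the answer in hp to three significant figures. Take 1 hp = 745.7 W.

In absolute terms T_C = 294.09 K and T_H = 328.15 K, so ΔT = 34.06 K.
COP_Carnot = T_H/ΔT = 328.15/34.06 = 9.636.
Ẇ_min = Q̇/COP_Carnot = 10.30/9.636 = 1.069 kW = 1.433 hp.

1.43 hp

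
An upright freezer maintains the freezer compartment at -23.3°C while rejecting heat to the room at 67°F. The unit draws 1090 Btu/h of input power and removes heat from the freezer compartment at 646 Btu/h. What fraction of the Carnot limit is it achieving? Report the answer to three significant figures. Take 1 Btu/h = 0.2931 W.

COP_actual = Q̇_C/Ẇ = 646.0/1090 = 0.5927.
In absolute terms T_C = 249.85 K and T_H = 292.59 K, so ΔT = 42.74 K.
COP_Carnot = T_C/ΔT = 249.85/42.74 = 5.845.
η_II = COP_actual/COP_Carnot = 0.5927/5.845 = 0.1014.

0.101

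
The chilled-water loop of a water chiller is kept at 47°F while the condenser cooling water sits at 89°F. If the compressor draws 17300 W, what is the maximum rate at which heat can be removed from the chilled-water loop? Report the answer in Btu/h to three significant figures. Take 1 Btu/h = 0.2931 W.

712000 Btu/h

In absolute terms T_C = 281.48 K and T_H = 304.82 K, so ΔT = 23.33 K.
COP_Carnot = T_C/ΔT = 281.48/23.33 = 12.06.
Q̇_max = COP_Carnot × Ẇ = 12.06 × 17300 W = 208700 W = 712000 Btu/h.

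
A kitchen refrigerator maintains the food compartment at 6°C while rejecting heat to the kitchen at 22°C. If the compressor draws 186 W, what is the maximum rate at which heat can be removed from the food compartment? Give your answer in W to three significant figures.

In absolute terms T_C = 279.15 K and T_H = 295.15 K, so ΔT = 16.00 K.
COP_Carnot = T_C/ΔT = 279.15/16.00 = 17.45.
Q̇_max = COP_Carnot × Ẇ = 17.45 × 186.0 W = 3245 W.

3250 W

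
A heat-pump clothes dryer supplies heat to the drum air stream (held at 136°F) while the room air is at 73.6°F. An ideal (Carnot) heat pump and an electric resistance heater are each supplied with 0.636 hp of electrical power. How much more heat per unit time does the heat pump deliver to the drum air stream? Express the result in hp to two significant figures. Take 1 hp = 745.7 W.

In absolute terms T_C = 296.26 K and T_H = 330.93 K, so ΔT = 34.67 K.
COP_Carnot = T_H/ΔT = 330.93/34.67 = 9.546.
The heat pump delivers Q̇_H = COP × Ẇ = 6.071 hp; the resistance heater delivers Ẇ = 0.6360 hp.
Extra = (COP − 1)·Ẇ = 5.435 hp.

5.4 hp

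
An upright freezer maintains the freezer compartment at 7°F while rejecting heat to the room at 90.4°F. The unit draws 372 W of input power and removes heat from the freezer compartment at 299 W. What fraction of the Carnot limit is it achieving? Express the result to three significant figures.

COP_actual = Q̇_C/Ẇ = 299.0/372.0 = 0.8038.
In absolute terms T_C = 259.26 K and T_H = 305.59 K, so ΔT = 46.33 K.
COP_Carnot = T_C/ΔT = 259.26/46.33 = 5.596.
η_II = COP_actual/COP_Carnot = 0.8038/5.596 = 0.1436.

0.144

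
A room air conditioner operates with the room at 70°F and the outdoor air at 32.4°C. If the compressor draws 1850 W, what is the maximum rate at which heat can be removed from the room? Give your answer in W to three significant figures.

In absolute terms T_C = 294.26 K and T_H = 305.55 K, so ΔT = 11.29 K.
COP_Carnot = T_C/ΔT = 294.26/11.29 = 26.07.
Q̇_max = COP_Carnot × Ẇ = 26.07 × 1850 W = 48220 W.

48200 W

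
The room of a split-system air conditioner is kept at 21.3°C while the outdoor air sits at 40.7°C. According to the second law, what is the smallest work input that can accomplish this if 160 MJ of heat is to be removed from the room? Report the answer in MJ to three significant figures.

10.5 MJ

In absolute terms T_C = 294.45 K and T_H = 313.85 K, so ΔT = 19.40 K.
The reversible limit is COP_R = T_C/ΔT = 15.18, so W_min = Q_C/COP = Q_C·ΔT/T_C.
W_min = 160.0 × 19.40/294.45 = 10.54 MJ.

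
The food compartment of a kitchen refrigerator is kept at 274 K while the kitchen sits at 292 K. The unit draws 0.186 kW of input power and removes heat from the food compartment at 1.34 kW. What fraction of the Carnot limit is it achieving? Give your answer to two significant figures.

COP_actual = Q̇_C/Ẇ = 1.340/0.1860 = 7.204.
The reservoir spacing is ΔT = 292 − 274 = 18.00 K.
COP_Carnot = T_C/ΔT = 274.00/18.00 = 15.22.
η_II = COP_actual/COP_Carnot = 7.204/15.22 = 0.4733.

0.47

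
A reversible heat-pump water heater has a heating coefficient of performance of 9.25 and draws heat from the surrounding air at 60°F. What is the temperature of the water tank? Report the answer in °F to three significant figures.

123 °F

COP_HP = T_H/(T_H − T_C) rearranges to T_H = COP·T_C/(COP − 1).
With T_C = 288.71 K, T_H = 9.25 × 288.71/8.250 = 323.70 K.
Converting, 323.70 K = 122.99°F.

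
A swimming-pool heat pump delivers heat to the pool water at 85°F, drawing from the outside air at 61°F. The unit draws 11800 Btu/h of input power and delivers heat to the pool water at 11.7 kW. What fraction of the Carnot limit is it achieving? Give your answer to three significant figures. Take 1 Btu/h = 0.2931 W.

0.149

Converting, Q̇_H = 11.70 kW = 39920 Btu/h, so COP_actual = Q̇_H/Ẇ = 39920/11800 = 3.383.
In absolute terms T_C = 289.26 K and T_H = 302.59 K, so ΔT = 13.33 K.
COP_Carnot = T_H/ΔT = 302.59/13.33 = 22.69.
η_II = COP_actual/COP_Carnot = 3.383/22.69 = 0.1491.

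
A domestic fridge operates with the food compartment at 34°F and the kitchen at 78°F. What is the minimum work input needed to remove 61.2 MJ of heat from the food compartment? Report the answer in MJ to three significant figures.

5.45 MJ

In absolute terms T_C = 274.26 K and T_H = 298.71 K, so ΔT = 24.44 K.
The reversible limit is COP_R = T_C/ΔT = 11.22, so W_min = Q_C/COP = Q_C·ΔT/T_C.
W_min = 61.20 × 24.44/274.26 = 5.455 MJ.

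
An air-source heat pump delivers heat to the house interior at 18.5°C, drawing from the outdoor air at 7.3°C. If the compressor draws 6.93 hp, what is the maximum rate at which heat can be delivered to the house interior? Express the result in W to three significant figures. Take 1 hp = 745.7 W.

In absolute terms T_C = 280.45 K and T_H = 291.65 K, so ΔT = 11.20 K.
COP_Carnot = T_H/ΔT = 291.65/11.20 = 26.04.
Q̇_max = COP_Carnot × Ẇ = 26.04 × 6.930 hp = 180.5 hp = 134600 W.

135000 W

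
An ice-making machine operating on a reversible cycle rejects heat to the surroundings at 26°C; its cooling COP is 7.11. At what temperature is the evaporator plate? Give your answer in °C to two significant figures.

-11 °C

For a Carnot refrigerator COP_R = T_C/(T_H − T_C), so T_C = COP·T_H/(1 + COP).
With T_H = 299.15 K, T_C = 7.11 × 299.15/8.110 = 262.26 K.
Converting, 262.26 K = -10.89°C.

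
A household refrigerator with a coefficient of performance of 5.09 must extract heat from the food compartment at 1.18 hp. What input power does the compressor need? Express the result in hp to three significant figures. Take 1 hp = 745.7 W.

Ẇ = Q̇_C/COP = 1.180/5.09 = 0.2318 hp.

0.232 hp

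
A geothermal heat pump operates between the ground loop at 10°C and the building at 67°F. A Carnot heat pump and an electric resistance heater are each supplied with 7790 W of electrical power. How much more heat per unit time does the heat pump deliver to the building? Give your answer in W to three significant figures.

234000 W

In absolute terms T_C = 283.15 K and T_H = 292.59 K, so ΔT = 9.444 K.
COP_Carnot = T_H/ΔT = 292.59/9.444 = 30.98.
The heat pump delivers Q̇_H = COP × Ẇ = 241300 W; the resistance heater delivers Ẇ = 7790 W.
Extra = (COP − 1)·Ẇ = 233500 W.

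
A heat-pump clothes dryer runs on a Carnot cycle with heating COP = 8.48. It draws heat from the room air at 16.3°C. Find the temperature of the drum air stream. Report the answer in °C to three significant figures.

55.0 °C

COP_HP = T_H/(T_H − T_C) rearranges to T_H = COP·T_C/(COP − 1).
With T_C = 289.45 K, T_H = 8.48 × 289.45/7.480 = 328.15 K.
Converting, 328.15 K = 55.00°C.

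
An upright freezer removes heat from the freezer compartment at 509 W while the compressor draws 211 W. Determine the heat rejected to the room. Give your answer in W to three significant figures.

720 W

For a cyclic device the first law requires Q̇_H = Q̇_C + Ẇ.
Q̇_H = Q̇_C + Ẇ = 720.0 W.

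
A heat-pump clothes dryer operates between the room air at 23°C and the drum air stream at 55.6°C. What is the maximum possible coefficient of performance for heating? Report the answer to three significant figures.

In absolute terms T_C = 296.15 K and T_H = 328.75 K, so ΔT = 32.60 K.
For a reversible cycle, COP_Carnot = T_H/ΔT = 328.75/32.60 = 10.08.

10.1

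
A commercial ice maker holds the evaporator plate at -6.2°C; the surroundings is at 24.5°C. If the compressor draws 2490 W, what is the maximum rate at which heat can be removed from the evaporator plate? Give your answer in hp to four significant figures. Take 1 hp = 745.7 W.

In absolute terms T_C = 266.95 K and T_H = 297.65 K, so ΔT = 30.70 K.
COP_Carnot = T_C/ΔT = 266.95/30.70 = 8.695.
Q̇_max = COP_Carnot × Ẇ = 8.695 × 2490 W = 21650 W = 29.04 hp.

29.04 hp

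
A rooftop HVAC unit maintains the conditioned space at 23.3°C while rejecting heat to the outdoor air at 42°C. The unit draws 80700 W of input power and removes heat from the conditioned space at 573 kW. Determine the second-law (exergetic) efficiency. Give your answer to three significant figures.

0.448

Converting, Q̇_C = 573.0 kW = 573000 W, so COP_actual = Q̇_C/Ẇ = 573000/80700 = 7.100.
In absolute terms T_C = 296.45 K and T_H = 315.15 K, so ΔT = 18.70 K.
COP_Carnot = T_C/ΔT = 296.45/18.70 = 15.85.
η_II = COP_actual/COP_Carnot = 7.100/15.85 = 0.4479.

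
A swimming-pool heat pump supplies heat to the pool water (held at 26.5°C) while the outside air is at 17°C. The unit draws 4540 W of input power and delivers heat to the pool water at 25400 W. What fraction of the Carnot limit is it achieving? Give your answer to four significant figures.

0.1774

COP_actual = Q̇_H/Ẇ = 25400/4540 = 5.595.
In absolute terms T_C = 290.15 K and T_H = 299.65 K, so ΔT = 9.500 K.
COP_Carnot = T_H/ΔT = 299.65/9.500 = 31.54.
η_II = COP_actual/COP_Carnot = 5.595/31.54 = 0.1774.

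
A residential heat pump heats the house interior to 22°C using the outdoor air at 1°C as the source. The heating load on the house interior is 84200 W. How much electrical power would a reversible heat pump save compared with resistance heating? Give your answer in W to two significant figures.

78000 W

In absolute terms T_C = 274.15 K and T_H = 295.15 K, so ΔT = 21.00 K.
COP_Carnot = T_H/ΔT = 295.15/21.00 = 14.05.
Resistance heating needs Ẇ_res = Q̇_H = 84200 W; the reversible heat pump needs only Ẇ_hp = Q̇_H/COP = 5991 W.
Saving = 84200 − 5991 = 78210 W.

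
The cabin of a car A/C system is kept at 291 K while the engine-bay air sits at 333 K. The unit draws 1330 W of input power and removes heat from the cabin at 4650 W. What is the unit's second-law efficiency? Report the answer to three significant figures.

0.505

COP_actual = Q̇_C/Ẇ = 4650/1330 = 3.496.
The reservoir spacing is ΔT = 333 − 291 = 42.00 K.
COP_Carnot = T_C/ΔT = 291.00/42.00 = 6.929.
η_II = COP_actual/COP_Carnot = 3.496/6.929 = 0.5046.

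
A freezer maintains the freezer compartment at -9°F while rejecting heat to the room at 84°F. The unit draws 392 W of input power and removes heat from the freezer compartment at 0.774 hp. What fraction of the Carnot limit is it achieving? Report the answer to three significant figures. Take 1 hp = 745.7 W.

Converting, Q̇_C = 0.7740 hp = 577.2 W, so COP_actual = Q̇_C/Ẇ = 577.2/392.0 = 1.472.
In absolute terms T_C = 250.37 K and T_H = 302.04 K, so ΔT = 51.67 K.
COP_Carnot = T_C/ΔT = 250.37/51.67 = 4.846.
η_II = COP_actual/COP_Carnot = 1.472/4.846 = 0.3038.

0.304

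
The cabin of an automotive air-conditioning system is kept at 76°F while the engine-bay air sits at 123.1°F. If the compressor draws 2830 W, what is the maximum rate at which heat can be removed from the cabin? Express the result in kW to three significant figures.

In absolute terms T_C = 297.59 K and T_H = 323.76 K, so ΔT = 26.17 K.
COP_Carnot = T_C/ΔT = 297.59/26.17 = 11.37.
Q̇_max = COP_Carnot × Ẇ = 11.37 × 2830 W = 32190 W = 32.19 kW.

32.2 kW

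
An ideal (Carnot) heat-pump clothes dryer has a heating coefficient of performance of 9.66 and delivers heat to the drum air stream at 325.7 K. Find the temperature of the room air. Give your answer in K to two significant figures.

290 K

COP_HP = T_H/(T_H − T_C) gives T_H − T_C = T_H/COP.
With T_H = 325.70 K, T_C = 325.70 × (1 − 1/9.66) = 291.98 K.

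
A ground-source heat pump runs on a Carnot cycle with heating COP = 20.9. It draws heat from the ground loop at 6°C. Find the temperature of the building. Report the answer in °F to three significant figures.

COP_HP = T_H/(T_H − T_C) rearranges to T_H = COP·T_C/(COP − 1).
With T_C = 279.15 K, T_H = 20.9 × 279.15/19.90 = 293.18 K.
Converting, 293.18 K = 68.05°F.

68.0 °F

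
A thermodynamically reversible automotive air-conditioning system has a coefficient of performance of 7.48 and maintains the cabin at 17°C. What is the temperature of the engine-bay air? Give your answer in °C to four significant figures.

COP_R = T_C/(T_H − T_C) gives T_H − T_C = T_C/COP.
With T_C = 290.15 K, T_H = 290.15 × (1 + 1/7.48) = 328.94 K.
Converting, 328.94 K = 55.79°C.

55.79 °C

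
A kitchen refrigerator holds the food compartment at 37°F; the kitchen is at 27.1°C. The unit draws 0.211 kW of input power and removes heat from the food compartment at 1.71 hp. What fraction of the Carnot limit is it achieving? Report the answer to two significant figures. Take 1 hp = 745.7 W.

Converting, Q̇_C = 1.710 hp = 1.275 kW, so COP_actual = Q̇_C/Ẇ = 1.275/0.2110 = 6.043.
In absolute terms T_C = 275.93 K and T_H = 300.25 K, so ΔT = 24.32 K.
COP_Carnot = T_C/ΔT = 275.93/24.32 = 11.34.
η_II = COP_actual/COP_Carnot = 6.043/11.34 = 0.5327.

0.53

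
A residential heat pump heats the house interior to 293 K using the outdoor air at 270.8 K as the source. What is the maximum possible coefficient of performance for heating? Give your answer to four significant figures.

13.20

The reservoir spacing is ΔT = 293 − 270.8 = 22.20 K.
For a reversible cycle, COP_Carnot = T_H/ΔT = 293.00/22.20 = 13.20.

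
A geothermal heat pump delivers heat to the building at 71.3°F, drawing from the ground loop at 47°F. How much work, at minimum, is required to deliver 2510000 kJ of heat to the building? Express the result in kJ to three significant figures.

115000 kJ

In absolute terms T_C = 281.48 K and T_H = 294.98 K, so ΔT = 13.50 K.
The reversible limit is COP_HP = T_H/ΔT = 21.85, so W_min = Q_H/COP = Q_H·ΔT/T_H.
W_min = 2510000 × 13.50/294.98 = 114900 kJ.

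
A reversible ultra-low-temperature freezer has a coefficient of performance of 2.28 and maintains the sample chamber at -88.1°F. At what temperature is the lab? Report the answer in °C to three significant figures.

23.8 °C

COP_R = T_C/(T_H − T_C) gives T_H − T_C = T_C/COP.
With T_C = 206.43 K, T_H = 206.43 × (1 + 1/2.28) = 296.97 K.
Converting, 296.97 K = 23.82°C.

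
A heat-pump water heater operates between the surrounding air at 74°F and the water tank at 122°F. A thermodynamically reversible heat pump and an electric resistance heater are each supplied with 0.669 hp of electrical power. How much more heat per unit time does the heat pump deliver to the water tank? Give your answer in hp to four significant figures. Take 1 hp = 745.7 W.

In absolute terms T_C = 296.48 K and T_H = 323.15 K, so ΔT = 26.67 K.
COP_Carnot = T_H/ΔT = 323.15/26.67 = 12.12.
The heat pump delivers Q̇_H = COP × Ẇ = 8.107 hp; the resistance heater delivers Ẇ = 0.6690 hp.
Extra = (COP − 1)·Ẇ = 7.438 hp.

7.438 hp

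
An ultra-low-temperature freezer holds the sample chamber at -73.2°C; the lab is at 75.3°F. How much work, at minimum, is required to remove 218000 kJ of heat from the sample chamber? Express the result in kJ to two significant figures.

110000 kJ

In absolute terms T_C = 199.95 K and T_H = 297.21 K, so ΔT = 97.26 K.
The reversible limit is COP_R = T_C/ΔT = 2.056, so W_min = Q_C/COP = Q_C·ΔT/T_C.
W_min = 218000 × 97.26/199.95 = 106000 kJ.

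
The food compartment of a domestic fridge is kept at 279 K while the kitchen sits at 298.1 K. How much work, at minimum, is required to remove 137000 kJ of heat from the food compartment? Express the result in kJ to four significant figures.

The reservoir spacing is ΔT = 298.1 − 279 = 19.10 K.
The reversible limit is COP_R = T_C/ΔT = 14.61, so W_min = Q_C/COP = Q_C·ΔT/T_C.
W_min = 137000 × 19.10/279.00 = 9379 kJ.

9379 kJ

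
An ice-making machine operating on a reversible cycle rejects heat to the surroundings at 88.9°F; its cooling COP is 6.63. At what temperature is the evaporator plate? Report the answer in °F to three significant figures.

17.0 °F

For a Carnot refrigerator COP_R = T_C/(T_H − T_C), so T_C = COP·T_H/(1 + COP).
With T_H = 304.76 K, T_C = 6.63 × 304.76/7.630 = 264.82 K.
Converting, 264.82 K = 17.00°F.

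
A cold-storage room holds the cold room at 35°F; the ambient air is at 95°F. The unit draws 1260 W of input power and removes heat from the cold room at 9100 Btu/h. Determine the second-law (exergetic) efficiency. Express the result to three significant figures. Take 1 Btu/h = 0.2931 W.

0.257

Converting, Q̇_C = 9100 Btu/h = 2667 W, so COP_actual = Q̇_C/Ẇ = 2667/1260 = 2.117.
In absolute terms T_C = 274.82 K and T_H = 308.15 K, so ΔT = 33.33 K.
COP_Carnot = T_C/ΔT = 274.82/33.33 = 8.245.
η_II = COP_actual/COP_Carnot = 2.117/8.245 = 0.2568.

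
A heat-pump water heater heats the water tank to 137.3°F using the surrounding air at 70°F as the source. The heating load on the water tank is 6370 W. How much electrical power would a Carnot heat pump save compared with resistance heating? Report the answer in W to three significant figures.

In absolute terms T_C = 294.26 K and T_H = 331.65 K, so ΔT = 37.39 K.
COP_Carnot = T_H/ΔT = 331.65/37.39 = 8.870.
Resistance heating needs Ẇ_res = Q̇_H = 6370 W; the reversible heat pump needs only Ẇ_hp = Q̇_H/COP = 718.1 W.
Saving = 6370 − 718.1 = 5652 W.

5650 W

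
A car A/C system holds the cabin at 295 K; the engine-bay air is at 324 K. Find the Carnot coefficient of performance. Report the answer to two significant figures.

10

The reservoir spacing is ΔT = 324 − 295 = 29.00 K.
For a reversible cycle, COP_Carnot = T_C/ΔT = 295.00/29.00 = 10.17.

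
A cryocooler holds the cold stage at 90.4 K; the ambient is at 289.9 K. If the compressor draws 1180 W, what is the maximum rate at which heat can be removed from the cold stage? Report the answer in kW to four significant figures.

The reservoir spacing is ΔT = 289.9 − 90.4 = 199.5 K.
COP_Carnot = T_C/ΔT = 90.40/199.5 = 0.4531.
Q̇_max = COP_Carnot × Ẇ = 0.4531 × 1180 W = 534.7 W = 0.5347 kW.

0.5347 kW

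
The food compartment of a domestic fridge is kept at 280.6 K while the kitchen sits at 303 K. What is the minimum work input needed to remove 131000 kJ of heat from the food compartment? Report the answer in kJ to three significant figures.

The reservoir spacing is ΔT = 303 − 280.6 = 22.40 K.
The reversible limit is COP_R = T_C/ΔT = 12.53, so W_min = Q_C/COP = Q_C·ΔT/T_C.
W_min = 131000 × 22.40/280.60 = 10460 kJ.

10500 kJ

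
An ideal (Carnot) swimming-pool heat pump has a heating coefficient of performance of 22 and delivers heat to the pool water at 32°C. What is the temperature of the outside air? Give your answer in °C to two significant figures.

COP_HP = T_H/(T_H − T_C) gives T_H − T_C = T_H/COP.
With T_H = 305.15 K, T_C = 305.15 × (1 − 1/22) = 291.28 K.
Converting, 291.28 K = 18.13°C.

18 °C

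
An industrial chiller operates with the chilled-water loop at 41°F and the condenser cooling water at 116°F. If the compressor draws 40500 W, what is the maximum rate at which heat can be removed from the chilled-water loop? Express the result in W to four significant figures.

270400 W

In absolute terms T_C = 278.15 K and T_H = 319.82 K, so ΔT = 41.67 K.
COP_Carnot = T_C/ΔT = 278.15/41.67 = 6.676.
Q̇_max = COP_Carnot × Ẇ = 6.676 × 40500 W = 270400 W.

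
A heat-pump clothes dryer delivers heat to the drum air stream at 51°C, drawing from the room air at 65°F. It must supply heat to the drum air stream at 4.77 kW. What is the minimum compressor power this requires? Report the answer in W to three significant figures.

In absolute terms T_C = 291.48 K and T_H = 324.15 K, so ΔT = 32.67 K.
COP_Carnot = T_H/ΔT = 324.15/32.67 = 9.923.
Ẇ_min = Q̇/COP_Carnot = 4.770/9.923 = 0.4807 kW = 480.7 W.

481 W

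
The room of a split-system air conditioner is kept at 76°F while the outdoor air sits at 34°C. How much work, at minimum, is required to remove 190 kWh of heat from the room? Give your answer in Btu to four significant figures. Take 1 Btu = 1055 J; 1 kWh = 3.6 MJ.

In absolute terms T_C = 297.59 K and T_H = 307.15 K, so ΔT = 9.556 K.
The reversible limit is COP_R = T_C/ΔT = 31.14, so W_min = Q_C/COP = Q_C·ΔT/T_C.
W_min = 190.0 × 9.556/297.59 = 6.101 kWh = 20820 Btu.

20820 Btu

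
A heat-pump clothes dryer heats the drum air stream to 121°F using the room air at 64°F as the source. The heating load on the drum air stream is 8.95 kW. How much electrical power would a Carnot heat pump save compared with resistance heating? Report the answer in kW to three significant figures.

8.07 kW

In absolute terms T_C = 290.93 K and T_H = 322.59 K, so ΔT = 31.67 K.
COP_Carnot = T_H/ΔT = 322.59/31.67 = 10.19.
Resistance heating needs Ẇ_res = Q̇_H = 8.950 kW; the reversible heat pump needs only Ẇ_hp = Q̇_H/COP = 0.8786 kW.
Saving = 8.950 − 0.8786 = 8.071 kW.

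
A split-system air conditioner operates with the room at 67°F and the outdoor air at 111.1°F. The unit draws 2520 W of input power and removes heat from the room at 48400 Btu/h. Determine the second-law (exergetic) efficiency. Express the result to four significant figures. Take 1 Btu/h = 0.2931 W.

Converting, Q̇_C = 48400 Btu/h = 14190 W, so COP_actual = Q̇_C/Ẇ = 14190/2520 = 5.629.
In absolute terms T_C = 292.59 K and T_H = 317.09 K, so ΔT = 24.50 K.
COP_Carnot = T_C/ΔT = 292.59/24.50 = 11.94.
η_II = COP_actual/COP_Carnot = 5.629/11.94 = 0.4714.

0.4714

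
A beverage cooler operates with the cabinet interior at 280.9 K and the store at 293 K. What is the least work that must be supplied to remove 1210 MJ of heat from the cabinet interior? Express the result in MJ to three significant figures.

The reservoir spacing is ΔT = 293 − 280.9 = 12.10 K.
The reversible limit is COP_R = T_C/ΔT = 23.21, so W_min = Q_C/COP = Q_C·ΔT/T_C.
W_min = 1210 × 12.10/280.90 = 52.12 MJ.

52.1 MJ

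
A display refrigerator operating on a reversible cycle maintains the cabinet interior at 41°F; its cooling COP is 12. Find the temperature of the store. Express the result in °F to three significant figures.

COP_R = T_C/(T_H − T_C) gives T_H − T_C = T_C/COP.
With T_C = 278.15 K, T_H = 278.15 × (1 + 1/12) = 301.33 K.
Converting, 301.33 K = 82.72°F.

82.7 °F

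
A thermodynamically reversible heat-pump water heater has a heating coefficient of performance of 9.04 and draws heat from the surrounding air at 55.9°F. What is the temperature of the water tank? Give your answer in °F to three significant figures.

120 °F

COP_HP = T_H/(T_H − T_C) rearranges to T_H = COP·T_C/(COP − 1).
With T_C = 286.43 K, T_H = 9.04 × 286.43/8.040 = 322.05 K.
Converting, 322.05 K = 120.03°F.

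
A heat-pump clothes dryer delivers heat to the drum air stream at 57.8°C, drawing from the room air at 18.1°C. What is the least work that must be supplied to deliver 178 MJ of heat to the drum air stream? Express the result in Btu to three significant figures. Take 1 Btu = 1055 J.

20200 Btu

In absolute terms T_C = 291.25 K and T_H = 330.95 K, so ΔT = 39.70 K.
The reversible limit is COP_HP = T_H/ΔT = 8.336, so W_min = Q_H/COP = Q_H·ΔT/T_H.
W_min = 178.0 × 39.70/330.95 = 21.35 MJ = 20240 Btu.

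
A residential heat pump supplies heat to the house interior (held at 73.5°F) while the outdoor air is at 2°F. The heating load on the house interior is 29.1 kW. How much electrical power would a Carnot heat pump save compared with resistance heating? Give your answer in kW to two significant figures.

25 kW

In absolute terms T_C = 256.48 K and T_H = 296.21 K, so ΔT = 39.72 K.
COP_Carnot = T_H/ΔT = 296.21/39.72 = 7.457.
Resistance heating needs Ẇ_res = Q̇_H = 29.10 kW; the reversible heat pump needs only Ẇ_hp = Q̇_H/COP = 3.902 kW.
Saving = 29.10 − 3.902 = 25.20 kW.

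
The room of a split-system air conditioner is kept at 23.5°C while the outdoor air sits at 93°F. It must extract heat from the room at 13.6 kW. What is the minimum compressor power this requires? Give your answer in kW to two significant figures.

In absolute terms T_C = 296.65 K and T_H = 307.04 K, so ΔT = 10.39 K.
COP_Carnot = T_C/ΔT = 296.65/10.39 = 28.55.
Ẇ_min = Q̇/COP_Carnot = 13.60/28.55 = 0.4763 kW.

0.48 kW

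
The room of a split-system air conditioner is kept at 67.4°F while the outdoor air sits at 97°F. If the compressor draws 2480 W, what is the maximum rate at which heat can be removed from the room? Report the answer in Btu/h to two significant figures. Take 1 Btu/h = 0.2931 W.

In absolute terms T_C = 292.82 K and T_H = 309.26 K, so ΔT = 16.44 K.
COP_Carnot = T_C/ΔT = 292.82/16.44 = 17.81.
Q̇_max = COP_Carnot × Ẇ = 17.81 × 2480 W = 44160 W = 150700 Btu/h.

150000 Btu/h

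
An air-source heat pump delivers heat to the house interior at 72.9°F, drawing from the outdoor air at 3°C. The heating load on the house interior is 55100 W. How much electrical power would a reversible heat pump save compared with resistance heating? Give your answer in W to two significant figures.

In absolute terms T_C = 276.15 K and T_H = 295.87 K, so ΔT = 19.72 K.
COP_Carnot = T_H/ΔT = 295.87/19.72 = 15.00.
Resistance heating needs Ẇ_res = Q̇_H = 55100 W; the reversible heat pump needs only Ẇ_hp = Q̇_H/COP = 3673 W.
Saving = 55100 − 3673 = 51430 W.

51000 W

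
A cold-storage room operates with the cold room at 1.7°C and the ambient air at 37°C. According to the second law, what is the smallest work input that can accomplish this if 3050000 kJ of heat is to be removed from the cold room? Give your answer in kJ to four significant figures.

391700 kJ

In absolute terms T_C = 274.85 K and T_H = 310.15 K, so ΔT = 35.30 K.
The reversible limit is COP_R = T_C/ΔT = 7.786, so W_min = Q_C/COP = Q_C·ΔT/T_C.
W_min = 3050000 × 35.30/274.85 = 391700 kJ.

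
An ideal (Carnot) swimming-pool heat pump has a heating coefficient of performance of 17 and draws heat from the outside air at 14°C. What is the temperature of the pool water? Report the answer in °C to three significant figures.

COP_HP = T_H/(T_H − T_C) rearranges to T_H = COP·T_C/(COP − 1).
With T_C = 287.15 K, T_H = 17 × 287.15/16.00 = 305.10 K.
Converting, 305.10 K = 31.95°C.

31.9 °C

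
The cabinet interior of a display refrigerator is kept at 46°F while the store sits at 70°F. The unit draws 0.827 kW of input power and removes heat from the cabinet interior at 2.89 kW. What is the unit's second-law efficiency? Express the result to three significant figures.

0.166

COP_actual = Q̇_C/Ẇ = 2.890/0.8270 = 3.495.
In absolute terms T_C = 280.93 K and T_H = 294.26 K, so ΔT = 13.33 K.
COP_Carnot = T_C/ΔT = 280.93/13.33 = 21.07.
η_II = COP_actual/COP_Carnot = 3.495/21.07 = 0.1659.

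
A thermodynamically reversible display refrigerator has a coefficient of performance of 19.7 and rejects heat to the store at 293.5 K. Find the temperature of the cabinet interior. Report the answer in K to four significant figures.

For a Carnot refrigerator COP_R = T_C/(T_H − T_C), so T_C = COP·T_H/(1 + COP).
With T_H = 293.50 K, T_C = 19.7 × 293.50/20.70 = 279.32 K.

279.3 K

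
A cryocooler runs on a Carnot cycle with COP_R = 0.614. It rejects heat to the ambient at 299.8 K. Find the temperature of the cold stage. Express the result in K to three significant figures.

114 K

For a Carnot refrigerator COP_R = T_C/(T_H − T_C), so T_C = COP·T_H/(1 + COP).
With T_H = 299.80 K, T_C = 0.614 × 299.80/1.614 = 114.05 K.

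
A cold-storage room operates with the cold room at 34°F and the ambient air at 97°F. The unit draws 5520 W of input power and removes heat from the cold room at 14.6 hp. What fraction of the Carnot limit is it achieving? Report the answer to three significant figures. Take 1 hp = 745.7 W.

0.252

Converting, Q̇_C = 14.60 hp = 10890 W, so COP_actual = Q̇_C/Ẇ = 10890/5520 = 1.972.
In absolute terms T_C = 274.26 K and T_H = 309.26 K, so ΔT = 35.00 K.
COP_Carnot = T_C/ΔT = 274.26/35.00 = 7.836.
η_II = COP_actual/COP_Carnot = 1.972/7.836 = 0.2517.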